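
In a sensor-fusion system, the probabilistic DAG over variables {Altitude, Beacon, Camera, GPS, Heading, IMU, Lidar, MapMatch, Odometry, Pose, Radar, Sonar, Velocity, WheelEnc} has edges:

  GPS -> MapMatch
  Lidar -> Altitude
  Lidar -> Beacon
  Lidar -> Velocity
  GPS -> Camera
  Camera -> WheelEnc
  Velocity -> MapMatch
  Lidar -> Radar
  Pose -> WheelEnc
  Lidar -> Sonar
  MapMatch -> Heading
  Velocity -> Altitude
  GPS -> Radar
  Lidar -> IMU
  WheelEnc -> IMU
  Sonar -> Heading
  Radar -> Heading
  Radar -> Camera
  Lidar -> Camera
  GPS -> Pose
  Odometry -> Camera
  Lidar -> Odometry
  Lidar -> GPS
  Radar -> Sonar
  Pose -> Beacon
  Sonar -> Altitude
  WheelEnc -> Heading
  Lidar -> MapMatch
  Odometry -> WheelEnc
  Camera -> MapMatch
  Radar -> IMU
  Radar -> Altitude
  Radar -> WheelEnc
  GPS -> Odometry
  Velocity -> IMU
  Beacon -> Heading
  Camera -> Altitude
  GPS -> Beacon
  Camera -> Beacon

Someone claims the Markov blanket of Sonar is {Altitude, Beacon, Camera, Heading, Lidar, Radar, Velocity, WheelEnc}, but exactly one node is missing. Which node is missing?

MapMatch

Sonar has children Altitude, Heading.
Sonar's parents: Lidar, Radar.
Parents of each child, excluding Sonar:
  Heading: Beacon, MapMatch, Radar, WheelEnc
  Altitude: Camera, Lidar, Radar, Velocity
MB(Sonar) = {Altitude, Beacon, Camera, Heading, Lidar, MapMatch, Radar, Velocity, WheelEnc}.
Comparing with the claimed set, MapMatch is missing.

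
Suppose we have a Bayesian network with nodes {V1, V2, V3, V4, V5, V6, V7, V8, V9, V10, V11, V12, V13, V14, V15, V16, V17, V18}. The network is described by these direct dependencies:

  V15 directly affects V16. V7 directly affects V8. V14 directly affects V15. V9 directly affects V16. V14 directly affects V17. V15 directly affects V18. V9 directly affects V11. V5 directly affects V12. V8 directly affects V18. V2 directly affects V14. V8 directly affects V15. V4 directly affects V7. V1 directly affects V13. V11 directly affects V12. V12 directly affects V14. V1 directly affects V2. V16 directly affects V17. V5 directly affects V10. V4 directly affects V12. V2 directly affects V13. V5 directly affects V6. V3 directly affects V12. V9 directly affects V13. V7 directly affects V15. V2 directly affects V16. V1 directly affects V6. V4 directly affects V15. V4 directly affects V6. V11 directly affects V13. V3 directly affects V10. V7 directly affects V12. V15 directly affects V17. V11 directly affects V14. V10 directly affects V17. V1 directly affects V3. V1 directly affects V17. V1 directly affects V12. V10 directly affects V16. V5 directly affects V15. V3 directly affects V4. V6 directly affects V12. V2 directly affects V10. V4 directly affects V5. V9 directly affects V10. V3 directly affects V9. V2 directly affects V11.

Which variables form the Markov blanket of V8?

{V4, V5, V7, V14, V15, V18}

Parents of V8: V7.
V8 has children V15, V18.
For each child, the remaining parents (spouses of V8):
  V15 also has parents V4, V5, V7, V14.
  parents(V18) \ {V8} = {V15}.
Taking the union gives {V4, V5, V7, V14, V15, V18}.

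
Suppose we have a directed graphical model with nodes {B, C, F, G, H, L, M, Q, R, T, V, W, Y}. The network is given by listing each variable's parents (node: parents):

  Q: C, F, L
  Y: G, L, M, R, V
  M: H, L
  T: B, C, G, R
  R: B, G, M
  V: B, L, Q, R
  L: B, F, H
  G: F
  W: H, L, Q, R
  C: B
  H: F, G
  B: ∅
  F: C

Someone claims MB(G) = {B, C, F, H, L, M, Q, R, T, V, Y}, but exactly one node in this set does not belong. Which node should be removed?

Q

The Markov blanket of a node is its parents, its children, and the other parents of its children.
G has children H, R, T, Y.
Pa(G) = {F}.
For each child, the remaining parents (spouses of G):
  H also has parent F.
  R's other parents are B, M.
  T also has parents B, C, R.
  parents(Y) \ {G} = {L, M, R, V}.
MB(G) = {B, C, F, H, L, M, R, T, V, Y}.
Q is neither a parent, child, nor co-parent of G, so it does not belong.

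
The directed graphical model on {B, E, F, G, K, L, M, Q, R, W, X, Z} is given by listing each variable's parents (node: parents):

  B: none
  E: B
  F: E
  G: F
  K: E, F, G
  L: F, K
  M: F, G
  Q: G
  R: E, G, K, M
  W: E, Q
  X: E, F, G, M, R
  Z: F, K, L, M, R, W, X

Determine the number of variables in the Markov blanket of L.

7

L has parents F, K.
Children of L: Z.
Other parents of L's children:
  Z also has parents F, K, M, R, W, X.
MB(L) = {F, K, M, R, W, X, Z}, which has 7 nodes.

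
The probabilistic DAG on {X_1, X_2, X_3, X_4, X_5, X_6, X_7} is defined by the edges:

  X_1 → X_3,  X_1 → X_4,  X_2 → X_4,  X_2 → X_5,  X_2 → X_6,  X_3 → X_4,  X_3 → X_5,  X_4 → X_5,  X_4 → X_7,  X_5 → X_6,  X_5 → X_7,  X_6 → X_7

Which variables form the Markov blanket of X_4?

{X_1, X_2, X_3, X_5, X_6, X_7}

By definition, MB(X_4) is built from X_4's parents, X_4's children, and the co-parents of X_4.
Ch(X_4) = {X_5, X_7}.
Pa(X_4) = {X_1, X_2, X_3}.
Other parents of X_4's children:
  X_5's other parents are X_2, X_3.
  parents(X_7) \ {X_4} = {X_5, X_6}.
Union: {X_1, X_2, X_3} ∪ {X_5, X_7} ∪ {X_2, X_3, X_5, X_6} = {X_1, X_2, X_3, X_5, X_6, X_7}.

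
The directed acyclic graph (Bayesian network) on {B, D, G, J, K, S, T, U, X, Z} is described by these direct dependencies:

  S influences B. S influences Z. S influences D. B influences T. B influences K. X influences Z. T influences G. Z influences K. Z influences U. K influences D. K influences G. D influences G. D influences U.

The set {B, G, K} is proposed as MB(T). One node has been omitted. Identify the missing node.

D

The Markov blanket of a node is its parents, its children, and the other parents of its children.
T has child G.
Parents of T: B.
Co-parents of T (other parents of its children):
  G: D, K
MB(T) = {B, D, G, K}.
Comparing with the claimed set, D is missing.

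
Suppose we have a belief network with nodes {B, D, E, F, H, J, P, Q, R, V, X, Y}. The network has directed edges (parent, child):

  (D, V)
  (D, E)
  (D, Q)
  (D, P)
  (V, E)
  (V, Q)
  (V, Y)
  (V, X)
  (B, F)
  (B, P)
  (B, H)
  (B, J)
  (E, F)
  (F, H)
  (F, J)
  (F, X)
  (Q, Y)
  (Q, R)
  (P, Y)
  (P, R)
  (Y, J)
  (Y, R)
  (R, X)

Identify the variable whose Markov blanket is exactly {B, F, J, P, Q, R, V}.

Y

The target node must have every member of {B, F, J, P, Q, R, V} as a parent, child, or co-parent, and no others.
Parents of Y: P, Q, V; children: J, R; co-parents: B, F, P, Q.
These exactly cover the given set, so the node is Y.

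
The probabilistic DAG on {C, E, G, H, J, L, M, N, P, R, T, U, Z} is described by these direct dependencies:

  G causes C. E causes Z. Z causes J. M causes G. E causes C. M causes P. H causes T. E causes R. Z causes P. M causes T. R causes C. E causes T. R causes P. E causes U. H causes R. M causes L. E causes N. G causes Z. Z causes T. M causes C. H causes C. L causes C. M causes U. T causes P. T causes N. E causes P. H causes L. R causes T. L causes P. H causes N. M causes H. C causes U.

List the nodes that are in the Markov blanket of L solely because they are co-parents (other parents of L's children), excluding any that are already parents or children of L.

{E, G, R, T, Z}

Children of L: C, P.
  C also has parents E, G, H, M, R.
  parents(P) \ {L} = {E, M, R, T, Z}.
Excluding nodes already adjacent to L (C, H, M, P), the co-parent-only contribution is {E, G, R, T, Z}.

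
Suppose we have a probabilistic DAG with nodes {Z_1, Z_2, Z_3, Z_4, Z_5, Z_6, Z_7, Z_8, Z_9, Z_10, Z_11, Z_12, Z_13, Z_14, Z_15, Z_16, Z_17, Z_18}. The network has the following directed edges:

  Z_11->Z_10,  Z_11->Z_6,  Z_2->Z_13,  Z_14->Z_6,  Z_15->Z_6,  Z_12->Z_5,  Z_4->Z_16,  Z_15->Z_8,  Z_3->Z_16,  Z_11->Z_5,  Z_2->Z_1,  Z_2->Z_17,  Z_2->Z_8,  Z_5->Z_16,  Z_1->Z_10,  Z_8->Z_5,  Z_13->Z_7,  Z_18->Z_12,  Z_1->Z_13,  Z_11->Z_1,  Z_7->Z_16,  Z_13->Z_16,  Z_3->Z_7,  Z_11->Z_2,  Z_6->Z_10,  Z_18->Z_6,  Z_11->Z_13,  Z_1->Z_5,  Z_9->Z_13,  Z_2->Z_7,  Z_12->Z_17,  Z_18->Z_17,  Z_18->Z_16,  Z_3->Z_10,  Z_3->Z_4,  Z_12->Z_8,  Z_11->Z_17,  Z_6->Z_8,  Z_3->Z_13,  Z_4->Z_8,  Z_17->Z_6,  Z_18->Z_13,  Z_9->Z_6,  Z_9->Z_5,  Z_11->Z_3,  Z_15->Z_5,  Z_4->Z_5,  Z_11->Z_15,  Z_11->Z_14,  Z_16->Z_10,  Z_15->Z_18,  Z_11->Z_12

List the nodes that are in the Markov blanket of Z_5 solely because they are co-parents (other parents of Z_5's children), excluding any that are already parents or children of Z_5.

{Z_3, Z_7, Z_13, Z_18}

Children of Z_5: Z_16.
  Z_16: Z_3, Z_4, Z_7, Z_13, Z_18
Excluding nodes already adjacent to Z_5 (Z_1, Z_4, Z_8, Z_9, Z_11, Z_12, Z_15, Z_16), the co-parent-only contribution is {Z_3, Z_7, Z_13, Z_18}.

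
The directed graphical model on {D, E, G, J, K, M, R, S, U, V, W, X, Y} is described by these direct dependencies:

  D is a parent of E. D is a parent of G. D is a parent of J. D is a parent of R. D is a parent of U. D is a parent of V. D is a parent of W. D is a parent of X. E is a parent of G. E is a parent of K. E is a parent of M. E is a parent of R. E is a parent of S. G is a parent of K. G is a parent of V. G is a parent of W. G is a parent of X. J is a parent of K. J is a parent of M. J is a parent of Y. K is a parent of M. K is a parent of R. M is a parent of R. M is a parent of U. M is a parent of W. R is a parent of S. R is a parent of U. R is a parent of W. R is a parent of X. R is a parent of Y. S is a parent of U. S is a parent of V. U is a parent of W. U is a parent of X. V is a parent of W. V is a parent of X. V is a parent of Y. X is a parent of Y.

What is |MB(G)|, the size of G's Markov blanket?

Parents of G: D, E.
Ch(G) = {K, V, W, X}.
Other parents of G's children:
  K's other parents are E, J.
  V also has parents D, S.
  parents(W) \ {G} = {D, M, R, U, V}.
  parents(X) \ {G} = {D, R, U, V}.
MB(G) = {D, E, J, K, M, R, S, U, V, W, X}, which has 11 nodes.

11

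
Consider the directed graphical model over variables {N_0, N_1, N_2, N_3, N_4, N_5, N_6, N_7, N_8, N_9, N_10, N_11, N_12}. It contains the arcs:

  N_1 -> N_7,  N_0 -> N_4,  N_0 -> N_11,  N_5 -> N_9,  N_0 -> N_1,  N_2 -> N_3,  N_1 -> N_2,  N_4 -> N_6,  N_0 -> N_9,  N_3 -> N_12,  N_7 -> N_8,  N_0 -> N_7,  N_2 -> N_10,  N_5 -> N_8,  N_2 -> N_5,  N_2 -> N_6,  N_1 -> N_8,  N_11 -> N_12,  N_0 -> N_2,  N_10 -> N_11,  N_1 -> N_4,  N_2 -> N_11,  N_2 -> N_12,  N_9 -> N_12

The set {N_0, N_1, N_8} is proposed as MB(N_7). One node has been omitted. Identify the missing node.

By definition, MB(N_7) is built from N_7's parents, N_7's children, and the co-parents of N_7.
N_7 has child N_8.
N_7's parents: N_0, N_1.
Co-parents of N_7 (other parents of its children):
  parents(N_8) \ {N_7} = {N_1, N_5}.
MB(N_7) = {N_0, N_1, N_5, N_8}.
Comparing with the claimed set, N_5 is missing.

N_5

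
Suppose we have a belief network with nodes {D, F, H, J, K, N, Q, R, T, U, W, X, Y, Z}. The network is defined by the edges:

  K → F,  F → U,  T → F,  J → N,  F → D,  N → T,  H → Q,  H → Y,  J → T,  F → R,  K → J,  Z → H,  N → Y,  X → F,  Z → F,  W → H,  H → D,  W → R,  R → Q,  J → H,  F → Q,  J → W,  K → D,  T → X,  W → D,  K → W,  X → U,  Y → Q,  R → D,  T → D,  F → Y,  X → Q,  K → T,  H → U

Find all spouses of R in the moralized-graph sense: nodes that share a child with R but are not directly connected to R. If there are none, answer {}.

{H, K, T, X, Y}

Children of R: D, Q.
  Q also has parents F, H, X, Y.
  D also has parents F, H, K, T, W.
Excluding nodes already adjacent to R (D, F, Q, W), the co-parent-only contribution is {H, K, T, X, Y}.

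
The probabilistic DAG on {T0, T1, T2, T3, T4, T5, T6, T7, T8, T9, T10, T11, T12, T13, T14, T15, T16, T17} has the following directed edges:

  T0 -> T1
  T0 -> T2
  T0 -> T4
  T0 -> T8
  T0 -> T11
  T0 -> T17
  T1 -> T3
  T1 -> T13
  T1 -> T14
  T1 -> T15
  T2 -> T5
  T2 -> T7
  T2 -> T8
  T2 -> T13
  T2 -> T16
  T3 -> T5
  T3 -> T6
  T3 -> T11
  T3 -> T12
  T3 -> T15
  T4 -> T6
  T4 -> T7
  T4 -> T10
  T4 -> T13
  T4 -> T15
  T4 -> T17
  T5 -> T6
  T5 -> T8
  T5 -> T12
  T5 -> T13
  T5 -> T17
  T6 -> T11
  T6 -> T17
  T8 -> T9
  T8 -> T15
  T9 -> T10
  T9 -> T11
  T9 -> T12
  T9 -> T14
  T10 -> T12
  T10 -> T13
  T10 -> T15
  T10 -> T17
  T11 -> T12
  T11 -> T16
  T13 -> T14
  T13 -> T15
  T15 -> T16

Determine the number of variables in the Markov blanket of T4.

13

Ch(T4) = {T6, T7, T10, T13, T15, T17}.
T4 has parent T0.
For each child, the remaining parents (spouses of T4):
  T6's other parents are T3, T5.
  parents(T7) \ {T4} = {T2}.
  parents(T10) \ {T4} = {T9}.
  T13 also has parents T1, T2, T5, T10.
  parents(T15) \ {T4} = {T1, T3, T8, T10, T13}.
  parents(T17) \ {T4} = {T0, T5, T6, T10}.
MB(T4) = {T0, T1, T2, T3, T5, T6, T7, T8, T9, T10, T13, T15, T17}, which has 13 nodes.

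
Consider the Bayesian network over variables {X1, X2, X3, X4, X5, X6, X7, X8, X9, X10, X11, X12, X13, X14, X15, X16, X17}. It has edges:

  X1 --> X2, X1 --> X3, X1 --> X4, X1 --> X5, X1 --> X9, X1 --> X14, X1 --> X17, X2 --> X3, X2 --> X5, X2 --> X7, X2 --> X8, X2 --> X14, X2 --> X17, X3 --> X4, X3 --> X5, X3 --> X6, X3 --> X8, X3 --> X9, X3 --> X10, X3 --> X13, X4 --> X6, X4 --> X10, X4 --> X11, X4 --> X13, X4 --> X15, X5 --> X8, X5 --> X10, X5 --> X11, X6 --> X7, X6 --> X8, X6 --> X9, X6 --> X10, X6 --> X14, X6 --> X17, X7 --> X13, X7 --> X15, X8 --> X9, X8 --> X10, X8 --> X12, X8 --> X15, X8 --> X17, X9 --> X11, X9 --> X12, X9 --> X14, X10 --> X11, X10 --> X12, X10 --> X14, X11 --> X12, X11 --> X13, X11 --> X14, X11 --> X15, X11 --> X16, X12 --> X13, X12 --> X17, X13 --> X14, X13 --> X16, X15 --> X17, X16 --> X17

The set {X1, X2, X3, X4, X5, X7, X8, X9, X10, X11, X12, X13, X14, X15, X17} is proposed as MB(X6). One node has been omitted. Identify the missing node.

X16

A node's Markov blanket = Pa ∪ Ch ∪ (parents of Ch other than the node itself).
X6 has parents X3, X4.
Ch(X6) = {X7, X8, X9, X10, X14, X17}.
Other parents of X6's children:
  X7 also has parent X2.
  parents(X8) \ {X6} = {X2, X3, X5}.
  parents(X9) \ {X6} = {X1, X3, X8}.
  X10 also has parents X3, X4, X5, X8.
  X14's other parents are X1, X2, X9, X10, X11, X13.
  X17 also has parents X1, X2, X8, X12, X15, X16.
MB(X6) = {X1, X2, X3, X4, X5, X7, X8, X9, X10, X11, X12, X13, X14, X15, X16, X17}.
Comparing with the claimed set, X16 is missing.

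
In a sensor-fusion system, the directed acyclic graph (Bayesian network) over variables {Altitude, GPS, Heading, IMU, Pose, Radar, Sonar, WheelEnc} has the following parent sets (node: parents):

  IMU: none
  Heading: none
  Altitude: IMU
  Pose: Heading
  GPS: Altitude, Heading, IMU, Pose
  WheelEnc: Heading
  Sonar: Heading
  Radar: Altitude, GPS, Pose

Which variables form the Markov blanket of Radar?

{Altitude, GPS, Pose}

Recall MB(v) = parents ∪ children ∪ spouses, where spouses are the other parents of v's children.
Radar's parents: Altitude, GPS, Pose.
Radar's children: none.
Radar has no children, so there are no co-parents.
Union: {Altitude, GPS, Pose} ∪ {} ∪ {} = {Altitude, GPS, Pose}.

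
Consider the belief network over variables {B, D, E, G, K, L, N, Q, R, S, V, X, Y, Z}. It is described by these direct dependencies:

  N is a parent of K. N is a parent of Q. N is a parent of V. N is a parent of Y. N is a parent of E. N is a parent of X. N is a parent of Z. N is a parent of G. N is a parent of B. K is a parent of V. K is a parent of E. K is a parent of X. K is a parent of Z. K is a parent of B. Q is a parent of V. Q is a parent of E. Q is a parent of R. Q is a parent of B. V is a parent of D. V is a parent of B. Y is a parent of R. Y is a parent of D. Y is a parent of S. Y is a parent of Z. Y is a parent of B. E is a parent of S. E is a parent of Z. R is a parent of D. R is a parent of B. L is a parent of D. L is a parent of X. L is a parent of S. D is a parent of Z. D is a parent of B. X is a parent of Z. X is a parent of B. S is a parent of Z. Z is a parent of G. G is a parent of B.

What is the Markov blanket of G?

The Markov blanket of a node is its parents, its children, and the other parents of its children.
G has parents N, Z.
Children of G: B.
Other parents of G's children:
  B: D, K, N, Q, R, V, X, Y
MB(G) = {B, D, K, N, Q, R, V, X, Y, Z}.

{B, D, K, N, Q, R, V, X, Y, Z}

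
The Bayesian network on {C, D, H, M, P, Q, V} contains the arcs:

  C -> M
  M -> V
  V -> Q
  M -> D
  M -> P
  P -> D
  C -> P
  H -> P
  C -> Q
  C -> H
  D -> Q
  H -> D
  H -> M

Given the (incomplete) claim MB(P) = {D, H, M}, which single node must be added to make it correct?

C

The Markov blanket of a node is its parents, its children, and the other parents of its children.
Pa(P) = {C, H, M}.
P has child D.
Co-parents of P (other parents of its children):
  D: H, M
MB(P) = {C, D, H, M}.
Comparing with the claimed set, C is missing.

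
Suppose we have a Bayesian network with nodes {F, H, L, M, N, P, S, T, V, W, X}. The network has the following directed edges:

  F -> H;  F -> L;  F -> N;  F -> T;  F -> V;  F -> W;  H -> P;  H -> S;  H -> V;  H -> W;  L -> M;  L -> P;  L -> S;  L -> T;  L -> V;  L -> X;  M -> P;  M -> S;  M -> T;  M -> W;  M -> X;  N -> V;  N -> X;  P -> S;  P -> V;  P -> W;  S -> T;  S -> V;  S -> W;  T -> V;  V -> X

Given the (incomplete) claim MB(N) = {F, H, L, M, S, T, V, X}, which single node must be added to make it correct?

P

Recall MB(v) = parents ∪ children ∪ spouses, where spouses are the other parents of v's children.
Pa(N) = {F}.
N has children V, X.
Co-parents of N (other parents of its children):
  V: F, H, L, P, S, T
  X: L, M, V
MB(N) = {F, H, L, M, P, S, T, V, X}.
Comparing with the claimed set, P is missing.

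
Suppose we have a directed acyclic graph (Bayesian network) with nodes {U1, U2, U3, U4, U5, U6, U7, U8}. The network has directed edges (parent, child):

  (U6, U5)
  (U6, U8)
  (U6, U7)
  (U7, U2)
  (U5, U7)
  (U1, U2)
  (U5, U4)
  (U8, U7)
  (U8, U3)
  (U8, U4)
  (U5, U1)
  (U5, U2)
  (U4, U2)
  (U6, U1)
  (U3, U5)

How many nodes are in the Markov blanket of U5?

U5's parents: U3, U6.
U5 has children U1, U2, U4, U7.
Parents of each child, excluding U5:
  U7's other parents are U6, U8.
  U1's other parent is U6.
  U4's other parent is U8.
  U2 also has parents U1, U4, U7.
MB(U5) = {U1, U2, U3, U4, U6, U7, U8}, which has 7 nodes.

7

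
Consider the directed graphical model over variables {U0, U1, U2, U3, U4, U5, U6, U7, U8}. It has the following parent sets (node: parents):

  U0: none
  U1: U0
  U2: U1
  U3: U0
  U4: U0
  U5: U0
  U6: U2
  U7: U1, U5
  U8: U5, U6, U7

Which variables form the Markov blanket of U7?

{U1, U5, U6, U8}

A node's Markov blanket = Pa ∪ Ch ∪ (parents of Ch other than the node itself).
Pa(U7) = {U1, U5}.
Children of U7: U8.
Parents of each child, excluding U7:
  U8 also has parents U5, U6.
Union: {U1, U5} ∪ {U8} ∪ {U5, U6} = {U1, U5, U6, U8}.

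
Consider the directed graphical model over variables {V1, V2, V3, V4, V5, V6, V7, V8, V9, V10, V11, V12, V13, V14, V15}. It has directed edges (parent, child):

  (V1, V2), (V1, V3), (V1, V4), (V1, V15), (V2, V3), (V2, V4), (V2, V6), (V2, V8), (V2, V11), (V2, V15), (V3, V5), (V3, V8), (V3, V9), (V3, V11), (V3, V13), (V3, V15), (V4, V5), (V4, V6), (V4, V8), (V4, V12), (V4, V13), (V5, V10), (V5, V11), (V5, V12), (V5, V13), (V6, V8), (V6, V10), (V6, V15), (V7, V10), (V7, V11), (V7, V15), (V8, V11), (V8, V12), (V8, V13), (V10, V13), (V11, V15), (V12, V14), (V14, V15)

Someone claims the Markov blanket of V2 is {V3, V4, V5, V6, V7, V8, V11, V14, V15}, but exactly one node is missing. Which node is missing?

V2 has parent V1.
Ch(V2) = {V3, V4, V6, V8, V11, V15}.
Other parents of V2's children:
  V3 also has parent V1.
  parents(V4) \ {V2} = {V1}.
  parents(V6) \ {V2} = {V4}.
  parents(V8) \ {V2} = {V3, V4, V6}.
  V11 also has parents V3, V5, V7, V8.
  parents(V15) \ {V2} = {V1, V3, V6, V7, V11, V14}.
MB(V2) = {V1, V3, V4, V5, V6, V7, V8, V11, V14, V15}.
Comparing with the claimed set, V1 is missing.

V1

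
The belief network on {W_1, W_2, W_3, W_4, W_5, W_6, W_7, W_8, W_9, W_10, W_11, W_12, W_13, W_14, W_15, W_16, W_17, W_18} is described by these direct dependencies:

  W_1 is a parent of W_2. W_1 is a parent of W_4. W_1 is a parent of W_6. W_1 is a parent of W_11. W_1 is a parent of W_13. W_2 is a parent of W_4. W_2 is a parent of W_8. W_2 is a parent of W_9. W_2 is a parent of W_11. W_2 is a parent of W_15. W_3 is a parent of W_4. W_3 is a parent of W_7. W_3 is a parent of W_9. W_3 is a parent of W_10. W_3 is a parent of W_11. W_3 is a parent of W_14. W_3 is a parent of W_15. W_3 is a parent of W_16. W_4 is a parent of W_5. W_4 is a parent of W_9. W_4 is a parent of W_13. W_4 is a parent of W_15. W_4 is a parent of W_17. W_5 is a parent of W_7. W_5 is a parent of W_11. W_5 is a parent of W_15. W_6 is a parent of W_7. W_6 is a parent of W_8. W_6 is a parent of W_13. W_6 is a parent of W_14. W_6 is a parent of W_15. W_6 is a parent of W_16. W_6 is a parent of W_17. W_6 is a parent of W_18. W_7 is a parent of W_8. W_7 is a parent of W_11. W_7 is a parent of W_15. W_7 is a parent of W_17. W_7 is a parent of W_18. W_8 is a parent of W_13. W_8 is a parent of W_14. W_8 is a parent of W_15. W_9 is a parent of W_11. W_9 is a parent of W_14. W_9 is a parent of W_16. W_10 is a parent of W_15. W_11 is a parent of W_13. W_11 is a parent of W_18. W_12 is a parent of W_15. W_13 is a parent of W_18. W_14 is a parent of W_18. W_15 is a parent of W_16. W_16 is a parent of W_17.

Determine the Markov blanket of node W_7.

{W_1, W_2, W_3, W_4, W_5, W_6, W_8, W_9, W_10, W_11, W_12, W_13, W_14, W_15, W_16, W_17, W_18}

Ch(W_7) = {W_8, W_11, W_15, W_17, W_18}.
Pa(W_7) = {W_3, W_5, W_6}.
For each child, the remaining parents (spouses of W_7):
  W_8 also has parents W_2, W_6.
  W_11's other parents are W_1, W_2, W_3, W_5, W_9.
  parents(W_15) \ {W_7} = {W_2, W_3, W_4, W_5, W_6, W_8, W_10, W_12}.
  W_17 also has parents W_4, W_6, W_16.
  W_18's other parents are W_6, W_11, W_13, W_14.
Taking the union gives {W_1, W_2, W_3, W_4, W_5, W_6, W_8, W_9, W_10, W_11, W_12, W_13, W_14, W_15, W_16, W_17, W_18}.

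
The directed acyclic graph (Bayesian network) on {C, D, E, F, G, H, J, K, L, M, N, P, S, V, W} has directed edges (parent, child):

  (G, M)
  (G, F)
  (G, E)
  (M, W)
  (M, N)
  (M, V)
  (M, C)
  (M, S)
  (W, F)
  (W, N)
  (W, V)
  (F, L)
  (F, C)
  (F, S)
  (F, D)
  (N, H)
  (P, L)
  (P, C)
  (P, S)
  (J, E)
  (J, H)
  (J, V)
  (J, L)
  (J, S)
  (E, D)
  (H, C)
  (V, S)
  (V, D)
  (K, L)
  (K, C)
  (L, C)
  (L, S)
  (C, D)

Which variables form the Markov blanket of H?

{C, F, J, K, L, M, N, P}

The Markov blanket of a node is its parents, its children, and the other parents of its children.
Pa(H) = {J, N}.
H has child C.
Parents of each child, excluding H:
  parents(C) \ {H} = {F, K, L, M, P}.
Taking the union gives {C, F, J, K, L, M, N, P}.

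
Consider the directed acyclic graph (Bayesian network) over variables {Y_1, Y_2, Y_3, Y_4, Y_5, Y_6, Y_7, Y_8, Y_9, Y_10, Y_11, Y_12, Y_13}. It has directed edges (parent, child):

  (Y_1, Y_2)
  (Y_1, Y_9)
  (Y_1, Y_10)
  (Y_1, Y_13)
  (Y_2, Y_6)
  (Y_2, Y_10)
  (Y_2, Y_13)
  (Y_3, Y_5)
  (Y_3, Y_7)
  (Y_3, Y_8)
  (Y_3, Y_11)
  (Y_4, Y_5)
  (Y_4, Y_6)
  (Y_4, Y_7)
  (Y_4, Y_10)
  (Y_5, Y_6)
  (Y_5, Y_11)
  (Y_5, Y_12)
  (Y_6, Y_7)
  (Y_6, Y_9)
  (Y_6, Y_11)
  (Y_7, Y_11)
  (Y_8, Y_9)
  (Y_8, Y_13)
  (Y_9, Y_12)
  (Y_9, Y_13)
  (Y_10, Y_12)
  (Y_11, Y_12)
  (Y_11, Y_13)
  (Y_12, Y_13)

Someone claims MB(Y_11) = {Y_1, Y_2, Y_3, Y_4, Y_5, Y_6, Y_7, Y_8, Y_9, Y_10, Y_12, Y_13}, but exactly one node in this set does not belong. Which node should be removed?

Y_4

A node's Markov blanket = Pa ∪ Ch ∪ (parents of Ch other than the node itself).
Y_11 has parents Y_3, Y_5, Y_6, Y_7.
Ch(Y_11) = {Y_12, Y_13}.
Co-parents of Y_11 (other parents of its children):
  Y_12's other parents are Y_5, Y_9, Y_10.
  Y_13 also has parents Y_1, Y_2, Y_8, Y_9, Y_12.
MB(Y_11) = {Y_1, Y_2, Y_3, Y_5, Y_6, Y_7, Y_8, Y_9, Y_10, Y_12, Y_13}.
Y_4 is neither a parent, child, nor co-parent of Y_11, so it does not belong.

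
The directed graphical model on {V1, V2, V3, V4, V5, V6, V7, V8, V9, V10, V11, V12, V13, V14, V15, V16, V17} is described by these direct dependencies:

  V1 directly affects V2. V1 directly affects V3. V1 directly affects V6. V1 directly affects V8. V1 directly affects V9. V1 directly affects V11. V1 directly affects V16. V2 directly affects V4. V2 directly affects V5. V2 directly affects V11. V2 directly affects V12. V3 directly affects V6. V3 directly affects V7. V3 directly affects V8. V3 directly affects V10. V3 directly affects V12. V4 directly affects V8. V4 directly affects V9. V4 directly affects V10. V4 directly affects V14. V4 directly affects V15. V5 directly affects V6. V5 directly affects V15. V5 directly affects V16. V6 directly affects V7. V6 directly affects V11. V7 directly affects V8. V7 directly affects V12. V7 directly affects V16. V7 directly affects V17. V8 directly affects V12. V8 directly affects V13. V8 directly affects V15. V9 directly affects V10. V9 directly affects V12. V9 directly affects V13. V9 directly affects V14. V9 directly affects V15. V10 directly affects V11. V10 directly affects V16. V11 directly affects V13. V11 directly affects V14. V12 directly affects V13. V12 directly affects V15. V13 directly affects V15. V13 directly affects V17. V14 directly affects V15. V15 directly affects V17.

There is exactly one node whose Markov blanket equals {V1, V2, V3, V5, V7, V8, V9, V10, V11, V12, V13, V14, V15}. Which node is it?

V4

The target node must have every member of {V1, V2, V3, V5, V7, V8, V9, V10, V11, V12, V13, V14, V15} as a parent, child, or co-parent, and no others.
Parents of V4: V2; children: V8, V9, V10, V14, V15; co-parents: V1, V3, V5, V7, V8, V9, V11, V12, V13, V14.
These exactly cover the given set, so the node is V4.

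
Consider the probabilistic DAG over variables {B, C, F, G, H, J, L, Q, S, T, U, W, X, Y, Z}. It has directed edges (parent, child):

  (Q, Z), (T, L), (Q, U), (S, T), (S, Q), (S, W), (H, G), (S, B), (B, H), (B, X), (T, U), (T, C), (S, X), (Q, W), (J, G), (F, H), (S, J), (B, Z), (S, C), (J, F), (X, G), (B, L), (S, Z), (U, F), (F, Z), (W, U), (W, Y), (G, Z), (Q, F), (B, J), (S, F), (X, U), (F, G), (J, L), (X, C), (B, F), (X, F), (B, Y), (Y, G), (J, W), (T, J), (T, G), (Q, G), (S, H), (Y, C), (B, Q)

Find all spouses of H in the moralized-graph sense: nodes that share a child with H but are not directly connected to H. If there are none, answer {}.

Children of H: G.
  G: F, J, Q, T, X, Y
Excluding nodes already adjacent to H (B, F, G, S), the co-parent-only contribution is {J, Q, T, X, Y}.

{J, Q, T, X, Y}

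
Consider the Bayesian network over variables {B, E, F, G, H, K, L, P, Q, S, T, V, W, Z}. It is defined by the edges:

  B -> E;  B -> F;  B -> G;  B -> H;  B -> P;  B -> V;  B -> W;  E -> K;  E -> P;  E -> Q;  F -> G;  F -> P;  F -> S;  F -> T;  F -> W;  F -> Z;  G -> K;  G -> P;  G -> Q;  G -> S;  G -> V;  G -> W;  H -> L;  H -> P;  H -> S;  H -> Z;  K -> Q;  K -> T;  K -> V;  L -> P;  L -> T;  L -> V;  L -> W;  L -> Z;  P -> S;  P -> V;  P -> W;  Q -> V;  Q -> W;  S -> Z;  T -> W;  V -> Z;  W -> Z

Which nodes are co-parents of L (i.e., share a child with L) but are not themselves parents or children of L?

{B, E, F, G, K, Q, S}

Children of L: P, T, V, W, Z.
  parents(P) \ {L} = {B, E, F, G, H}.
  parents(T) \ {L} = {F, K}.
  parents(V) \ {L} = {B, G, K, P, Q}.
  W also has parents B, F, G, P, Q, T.
  Z's other parents are F, H, S, V, W.
Excluding nodes already adjacent to L (H, P, T, V, W, Z), the co-parent-only contribution is {B, E, F, G, K, Q, S}.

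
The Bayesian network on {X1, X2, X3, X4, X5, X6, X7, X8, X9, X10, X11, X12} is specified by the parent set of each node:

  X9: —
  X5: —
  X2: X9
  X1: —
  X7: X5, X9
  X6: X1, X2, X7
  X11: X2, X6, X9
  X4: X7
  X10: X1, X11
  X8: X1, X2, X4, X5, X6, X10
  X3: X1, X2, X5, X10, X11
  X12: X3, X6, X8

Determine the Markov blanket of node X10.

A node's Markov blanket = Pa ∪ Ch ∪ (parents of Ch other than the node itself).
X10 has parents X1, X11.
Ch(X10) = {X3, X8}.
Parents of each child, excluding X10:
  parents(X8) \ {X10} = {X1, X2, X4, X5, X6}.
  X3 also has parents X1, X2, X5, X11.
Taking the union gives {X1, X2, X3, X4, X5, X6, X8, X11}.

{X1, X2, X3, X4, X5, X6, X8, X11}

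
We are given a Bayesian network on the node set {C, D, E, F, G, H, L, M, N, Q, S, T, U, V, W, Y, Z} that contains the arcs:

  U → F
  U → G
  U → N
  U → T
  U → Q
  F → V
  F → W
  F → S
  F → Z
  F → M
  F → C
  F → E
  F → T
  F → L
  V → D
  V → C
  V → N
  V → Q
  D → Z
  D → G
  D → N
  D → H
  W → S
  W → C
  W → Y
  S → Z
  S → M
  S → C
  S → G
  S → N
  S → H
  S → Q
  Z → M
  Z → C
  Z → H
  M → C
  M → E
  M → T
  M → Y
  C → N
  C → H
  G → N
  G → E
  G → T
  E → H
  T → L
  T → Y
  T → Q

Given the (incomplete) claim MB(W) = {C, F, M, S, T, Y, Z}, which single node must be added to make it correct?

V

A node's Markov blanket = Pa ∪ Ch ∪ (parents of Ch other than the node itself).
W has parent F.
Ch(W) = {C, S, Y}.
Co-parents of W (other parents of its children):
  S: F
  C: F, M, S, V, Z
  Y: M, T
MB(W) = {C, F, M, S, T, V, Y, Z}.
Comparing with the claimed set, V is missing.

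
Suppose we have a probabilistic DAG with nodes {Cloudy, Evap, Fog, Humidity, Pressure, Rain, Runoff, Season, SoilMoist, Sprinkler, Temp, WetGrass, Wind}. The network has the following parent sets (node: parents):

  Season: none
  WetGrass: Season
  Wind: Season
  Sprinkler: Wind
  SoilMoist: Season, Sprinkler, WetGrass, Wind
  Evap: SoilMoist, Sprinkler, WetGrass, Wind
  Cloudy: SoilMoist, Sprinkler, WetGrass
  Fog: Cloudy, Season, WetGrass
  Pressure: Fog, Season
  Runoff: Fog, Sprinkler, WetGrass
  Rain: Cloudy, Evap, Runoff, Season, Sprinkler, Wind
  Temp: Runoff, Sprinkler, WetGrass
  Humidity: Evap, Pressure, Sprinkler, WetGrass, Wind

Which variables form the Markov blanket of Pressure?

Parents of Pressure: Fog, Season.
Pressure's children: Humidity.
Other parents of Pressure's children:
  Humidity: Evap, Sprinkler, WetGrass, Wind
Taking the union gives {Evap, Fog, Humidity, Season, Sprinkler, WetGrass, Wind}.

{Evap, Fog, Humidity, Season, Sprinkler, WetGrass, Wind}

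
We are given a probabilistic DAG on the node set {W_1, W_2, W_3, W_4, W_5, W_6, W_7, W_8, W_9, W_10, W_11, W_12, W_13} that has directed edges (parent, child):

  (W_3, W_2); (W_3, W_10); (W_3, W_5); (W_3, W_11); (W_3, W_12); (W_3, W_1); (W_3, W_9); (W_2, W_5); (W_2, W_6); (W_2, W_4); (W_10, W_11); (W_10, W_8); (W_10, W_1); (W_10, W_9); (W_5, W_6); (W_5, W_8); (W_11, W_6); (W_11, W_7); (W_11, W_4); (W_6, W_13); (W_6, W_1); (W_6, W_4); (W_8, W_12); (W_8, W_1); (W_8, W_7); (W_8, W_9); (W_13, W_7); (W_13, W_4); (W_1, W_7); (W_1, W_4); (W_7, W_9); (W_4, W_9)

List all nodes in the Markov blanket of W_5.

{W_2, W_3, W_6, W_8, W_10, W_11}

By definition, MB(W_5) is built from W_5's parents, W_5's children, and the co-parents of W_5.
W_5 has children W_6, W_8.
W_5 has parents W_2, W_3.
Parents of each child, excluding W_5:
  W_6: W_2, W_11
  W_8: W_10
Taking the union gives {W_2, W_3, W_6, W_8, W_10, W_11}.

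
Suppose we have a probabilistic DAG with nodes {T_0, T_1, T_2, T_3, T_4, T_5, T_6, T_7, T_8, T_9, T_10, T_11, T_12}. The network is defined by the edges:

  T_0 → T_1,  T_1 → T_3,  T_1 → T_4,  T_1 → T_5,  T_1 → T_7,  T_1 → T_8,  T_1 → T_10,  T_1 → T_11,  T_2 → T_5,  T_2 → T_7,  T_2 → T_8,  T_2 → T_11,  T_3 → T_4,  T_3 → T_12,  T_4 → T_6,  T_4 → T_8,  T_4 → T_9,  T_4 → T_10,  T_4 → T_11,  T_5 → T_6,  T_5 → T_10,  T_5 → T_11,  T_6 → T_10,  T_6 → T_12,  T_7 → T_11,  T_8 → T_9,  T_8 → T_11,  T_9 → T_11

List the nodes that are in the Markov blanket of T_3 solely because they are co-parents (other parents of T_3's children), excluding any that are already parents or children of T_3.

{T_6}

Children of T_3: T_4, T_12.
  T_4 also has parent T_1.
  T_12 also has parent T_6.
Excluding nodes already adjacent to T_3 (T_1, T_4, T_12), the co-parent-only contribution is {T_6}.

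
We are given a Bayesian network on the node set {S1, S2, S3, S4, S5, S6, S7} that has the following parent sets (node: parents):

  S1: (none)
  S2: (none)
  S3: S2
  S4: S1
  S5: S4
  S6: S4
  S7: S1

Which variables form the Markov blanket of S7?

{S1}

Parents of S7: S1.
S7's children: none.
S7 has no children, so there are no co-parents.
MB(S7) = {S1}.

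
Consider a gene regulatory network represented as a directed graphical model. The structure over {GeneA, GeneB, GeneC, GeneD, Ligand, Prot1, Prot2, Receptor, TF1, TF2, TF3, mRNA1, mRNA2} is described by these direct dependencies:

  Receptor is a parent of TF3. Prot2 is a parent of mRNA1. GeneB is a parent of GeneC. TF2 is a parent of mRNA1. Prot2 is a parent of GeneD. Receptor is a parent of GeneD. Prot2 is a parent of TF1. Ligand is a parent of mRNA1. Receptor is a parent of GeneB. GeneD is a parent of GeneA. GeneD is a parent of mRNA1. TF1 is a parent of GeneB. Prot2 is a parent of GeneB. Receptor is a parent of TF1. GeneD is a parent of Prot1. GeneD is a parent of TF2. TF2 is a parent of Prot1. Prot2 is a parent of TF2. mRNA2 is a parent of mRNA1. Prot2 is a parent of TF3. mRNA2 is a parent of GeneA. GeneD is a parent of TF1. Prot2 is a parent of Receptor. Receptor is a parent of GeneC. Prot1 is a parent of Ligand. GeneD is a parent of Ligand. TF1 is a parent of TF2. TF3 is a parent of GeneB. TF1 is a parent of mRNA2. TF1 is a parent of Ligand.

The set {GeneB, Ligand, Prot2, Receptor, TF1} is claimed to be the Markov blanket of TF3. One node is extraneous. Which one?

Parents of TF3: Prot2, Receptor.
Ch(TF3) = {GeneB}.
For each child, the remaining parents (spouses of TF3):
  GeneB's other parents are Prot2, Receptor, TF1.
MB(TF3) = {GeneB, Prot2, Receptor, TF1}.
Ligand is neither a parent, child, nor co-parent of TF3, so it does not belong.

Ligand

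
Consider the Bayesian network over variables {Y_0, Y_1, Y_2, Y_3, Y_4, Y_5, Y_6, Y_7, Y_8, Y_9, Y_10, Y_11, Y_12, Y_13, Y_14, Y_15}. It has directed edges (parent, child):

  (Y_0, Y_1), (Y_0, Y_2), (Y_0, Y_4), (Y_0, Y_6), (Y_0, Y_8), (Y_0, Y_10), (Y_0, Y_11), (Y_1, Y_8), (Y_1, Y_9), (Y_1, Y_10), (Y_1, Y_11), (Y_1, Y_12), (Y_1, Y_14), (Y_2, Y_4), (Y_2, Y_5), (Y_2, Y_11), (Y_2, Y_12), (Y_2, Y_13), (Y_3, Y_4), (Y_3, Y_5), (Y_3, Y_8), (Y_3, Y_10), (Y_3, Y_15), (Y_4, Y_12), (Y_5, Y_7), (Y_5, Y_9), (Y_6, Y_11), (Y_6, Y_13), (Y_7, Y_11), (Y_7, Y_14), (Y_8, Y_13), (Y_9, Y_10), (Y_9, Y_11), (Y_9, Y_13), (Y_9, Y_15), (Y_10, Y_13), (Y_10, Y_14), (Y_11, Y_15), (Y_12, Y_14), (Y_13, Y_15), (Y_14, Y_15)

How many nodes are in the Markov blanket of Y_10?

Recall MB(v) = parents ∪ children ∪ spouses, where spouses are the other parents of v's children.
Y_10's parents: Y_0, Y_1, Y_3, Y_9.
Y_10's children: Y_13, Y_14.
Parents of each child, excluding Y_10:
  Y_13 also has parents Y_2, Y_6, Y_8, Y_9.
  parents(Y_14) \ {Y_10} = {Y_1, Y_7, Y_12}.
MB(Y_10) = {Y_0, Y_1, Y_2, Y_3, Y_6, Y_7, Y_8, Y_9, Y_12, Y_13, Y_14}, which has 11 nodes.

11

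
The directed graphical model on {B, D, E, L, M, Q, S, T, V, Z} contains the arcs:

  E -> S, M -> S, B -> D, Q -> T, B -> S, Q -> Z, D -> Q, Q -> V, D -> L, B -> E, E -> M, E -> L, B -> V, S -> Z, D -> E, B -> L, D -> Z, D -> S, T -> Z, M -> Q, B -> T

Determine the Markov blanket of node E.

{B, D, L, M, S}

Recall MB(v) = parents ∪ children ∪ spouses, where spouses are the other parents of v's children.
E's children: L, M, S.
Pa(E) = {B, D}.
For each child, the remaining parents (spouses of E):
  L also has parents B, D.
  M: no additional parents.
  S also has parents B, D, M.
MB(E) = {B, D, L, M, S}.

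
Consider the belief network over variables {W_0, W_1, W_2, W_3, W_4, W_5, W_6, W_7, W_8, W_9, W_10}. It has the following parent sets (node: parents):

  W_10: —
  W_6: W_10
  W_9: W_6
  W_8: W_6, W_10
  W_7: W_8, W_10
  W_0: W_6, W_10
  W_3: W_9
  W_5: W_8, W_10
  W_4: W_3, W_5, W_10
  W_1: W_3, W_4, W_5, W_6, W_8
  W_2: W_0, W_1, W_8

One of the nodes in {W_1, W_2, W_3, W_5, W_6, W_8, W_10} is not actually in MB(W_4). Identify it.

W_2

Recall MB(v) = parents ∪ children ∪ spouses, where spouses are the other parents of v's children.
W_4 has parents W_3, W_5, W_10.
W_4 has child W_1.
Other parents of W_4's children:
  W_1 also has parents W_3, W_5, W_6, W_8.
MB(W_4) = {W_1, W_3, W_5, W_6, W_8, W_10}.
W_2 is neither a parent, child, nor co-parent of W_4, so it does not belong.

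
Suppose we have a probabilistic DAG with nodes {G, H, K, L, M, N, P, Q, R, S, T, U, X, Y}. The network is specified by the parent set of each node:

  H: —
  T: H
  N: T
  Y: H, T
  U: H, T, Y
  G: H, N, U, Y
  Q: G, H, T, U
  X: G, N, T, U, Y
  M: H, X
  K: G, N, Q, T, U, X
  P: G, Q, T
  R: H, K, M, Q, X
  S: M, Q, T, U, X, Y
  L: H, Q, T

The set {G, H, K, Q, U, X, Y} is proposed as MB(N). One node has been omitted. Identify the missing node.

The Markov blanket of a node is its parents, its children, and the other parents of its children.
Pa(N) = {T}.
Ch(N) = {G, K, X}.
Other parents of N's children:
  G's other parents are H, U, Y.
  X also has parents G, T, U, Y.
  K's other parents are G, Q, T, U, X.
MB(N) = {G, H, K, Q, T, U, X, Y}.
Comparing with the claimed set, T is missing.

T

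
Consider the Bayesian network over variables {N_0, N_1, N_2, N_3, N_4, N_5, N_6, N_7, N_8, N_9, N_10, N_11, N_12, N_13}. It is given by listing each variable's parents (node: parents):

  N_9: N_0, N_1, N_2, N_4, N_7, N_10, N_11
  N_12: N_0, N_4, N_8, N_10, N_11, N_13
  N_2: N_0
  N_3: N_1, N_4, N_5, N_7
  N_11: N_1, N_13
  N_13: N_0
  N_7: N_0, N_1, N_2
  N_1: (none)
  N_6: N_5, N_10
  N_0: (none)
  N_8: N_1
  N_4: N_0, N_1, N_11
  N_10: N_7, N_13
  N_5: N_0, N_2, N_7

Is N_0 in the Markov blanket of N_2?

N_0 is a parent of N_2.
So N_0 ∈ MB(N_2).

Yes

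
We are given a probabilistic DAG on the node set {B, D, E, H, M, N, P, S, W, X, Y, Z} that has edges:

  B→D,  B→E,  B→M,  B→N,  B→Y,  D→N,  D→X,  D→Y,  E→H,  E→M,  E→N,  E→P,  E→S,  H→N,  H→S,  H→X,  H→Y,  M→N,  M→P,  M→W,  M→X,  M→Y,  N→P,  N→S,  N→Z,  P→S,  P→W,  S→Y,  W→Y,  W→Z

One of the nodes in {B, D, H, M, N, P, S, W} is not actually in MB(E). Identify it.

By definition, MB(E) is built from E's parents, E's children, and the co-parents of E.
Ch(E) = {H, M, N, P, S}.
Pa(E) = {B}.
For each child, the remaining parents (spouses of E):
  H: no additional parents.
  parents(M) \ {E} = {B}.
  parents(N) \ {E} = {B, D, H, M}.
  parents(P) \ {E} = {M, N}.
  parents(S) \ {E} = {H, N, P}.
MB(E) = {B, D, H, M, N, P, S}.
W is neither a parent, child, nor co-parent of E, so it does not belong.

W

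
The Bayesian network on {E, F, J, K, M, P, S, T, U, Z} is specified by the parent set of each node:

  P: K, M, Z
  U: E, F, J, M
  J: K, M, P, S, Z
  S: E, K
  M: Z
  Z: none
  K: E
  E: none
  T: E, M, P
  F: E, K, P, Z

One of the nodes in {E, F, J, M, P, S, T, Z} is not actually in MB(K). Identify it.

A node's Markov blanket = Pa ∪ Ch ∪ (parents of Ch other than the node itself).
Children of K: F, J, P, S.
K's parents: E.
Parents of each child, excluding K:
  P: M, Z
  S: E
  F: E, P, Z
  J: M, P, S, Z
MB(K) = {E, F, J, M, P, S, Z}.
T is neither a parent, child, nor co-parent of K, so it does not belong.

T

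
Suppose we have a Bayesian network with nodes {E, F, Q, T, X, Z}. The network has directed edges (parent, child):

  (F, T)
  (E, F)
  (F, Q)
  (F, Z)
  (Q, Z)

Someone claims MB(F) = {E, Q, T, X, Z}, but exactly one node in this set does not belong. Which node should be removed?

X

Recall MB(v) = parents ∪ children ∪ spouses, where spouses are the other parents of v's children.
F's children: Q, T, Z.
Parents of F: E.
For each child, the remaining parents (spouses of F):
  Q has no other parent.
  T has no other parent.
  Z's other parent is Q.
MB(F) = {E, Q, T, Z}.
X is neither a parent, child, nor co-parent of F, so it does not belong.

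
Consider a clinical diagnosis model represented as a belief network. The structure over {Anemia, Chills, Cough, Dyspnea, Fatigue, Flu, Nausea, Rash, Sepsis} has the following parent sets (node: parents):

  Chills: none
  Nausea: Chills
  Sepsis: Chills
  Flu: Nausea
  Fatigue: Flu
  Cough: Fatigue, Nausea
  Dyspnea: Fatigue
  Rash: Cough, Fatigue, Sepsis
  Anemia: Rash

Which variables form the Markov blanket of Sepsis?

{Chills, Cough, Fatigue, Rash}

Recall MB(v) = parents ∪ children ∪ spouses, where spouses are the other parents of v's children.
Sepsis's parents: Chills.
Sepsis has child Rash.
Co-parents of Sepsis (other parents of its children):
  Rash: Cough, Fatigue
So the Markov blanket of Sepsis is {Chills, Cough, Fatigue, Rash}.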